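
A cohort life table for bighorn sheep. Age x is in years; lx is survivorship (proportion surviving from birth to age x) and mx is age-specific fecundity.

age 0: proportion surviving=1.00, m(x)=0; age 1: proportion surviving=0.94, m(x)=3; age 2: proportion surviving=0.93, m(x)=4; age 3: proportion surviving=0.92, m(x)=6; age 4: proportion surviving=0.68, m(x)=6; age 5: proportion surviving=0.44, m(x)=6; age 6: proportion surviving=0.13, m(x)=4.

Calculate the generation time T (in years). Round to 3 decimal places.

3.081

lx·mx: 0, 2.82, 3.72, 5.52, 4.08, 2.64, 0.52 → R0 = 19.3
x·lx·mx: 0, 2.82, 7.44, 16.56, 16.32, 13.2, 3.12 → Σ = 59.46
T = 59.46 / 19.3 = 3.080829… → 3.081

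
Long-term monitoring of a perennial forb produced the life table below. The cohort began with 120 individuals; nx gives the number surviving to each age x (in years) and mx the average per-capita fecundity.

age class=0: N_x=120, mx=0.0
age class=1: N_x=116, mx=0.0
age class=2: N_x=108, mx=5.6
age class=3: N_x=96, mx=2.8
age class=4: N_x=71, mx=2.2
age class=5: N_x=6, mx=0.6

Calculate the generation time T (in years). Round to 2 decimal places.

2.57

lx = nx/n0 = nx/120: 1, 0.96667…, 0.9, 0.8, 0.59167…, 0.05
lx·mx: 0, 0, 5.04, 2.24, 1.301667…, 0.03 → R0 = 8.611667…
x·lx·mx: 0, 0, 10.08, 6.72, 5.206667…, 0.15 → Σ = 22.156667…
T = 22.156667… / 8.611667… = 2.572866… → 2.57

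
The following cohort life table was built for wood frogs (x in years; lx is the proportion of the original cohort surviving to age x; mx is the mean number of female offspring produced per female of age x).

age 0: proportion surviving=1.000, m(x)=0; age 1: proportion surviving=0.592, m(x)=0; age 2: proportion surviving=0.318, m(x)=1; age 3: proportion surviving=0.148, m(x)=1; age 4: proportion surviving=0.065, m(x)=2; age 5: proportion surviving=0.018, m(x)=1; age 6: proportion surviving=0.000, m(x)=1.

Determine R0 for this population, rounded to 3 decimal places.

lx·mx by age: 0, 0, 0.318, 0.148, 0.13, 0.018, 0
R0 = Σ lx·mx = 0.614 → 0.614

0.614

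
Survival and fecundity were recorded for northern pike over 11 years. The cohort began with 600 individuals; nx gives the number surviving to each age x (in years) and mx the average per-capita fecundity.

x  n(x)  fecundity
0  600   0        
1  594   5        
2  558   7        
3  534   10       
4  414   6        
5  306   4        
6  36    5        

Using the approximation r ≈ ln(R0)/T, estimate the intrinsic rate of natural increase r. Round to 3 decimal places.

1.206

lx = nx/n0 = nx/600: 1, 0.99, 0.93, 0.89, 0.69, 0.51, 0.06
R0 = Σ lx·mx = 0 + 4.95 + 6.51 + 8.9 + 4.14 + 2.04 + 0.3 = 26.84
Σ x·lx·mx = 73.23; T = 73.23/26.84 = 2.72839…
r ≈ ln(R0)/T = ln(26.84)/2.72839… = 1.2058… → 1.206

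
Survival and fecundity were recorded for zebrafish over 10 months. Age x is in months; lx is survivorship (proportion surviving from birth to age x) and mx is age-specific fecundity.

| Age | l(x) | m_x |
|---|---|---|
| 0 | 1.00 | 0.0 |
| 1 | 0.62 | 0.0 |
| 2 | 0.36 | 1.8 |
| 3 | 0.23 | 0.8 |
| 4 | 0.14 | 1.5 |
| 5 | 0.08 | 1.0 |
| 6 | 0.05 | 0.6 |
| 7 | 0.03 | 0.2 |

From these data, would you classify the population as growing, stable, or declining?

R0 = Σ lx·mx = 0 + 0 + 0.648 + 0.184 + 0.21 + 0.08 + 0.03 + 0.006 = 1.158
R0 > 1, so the population is growing.

growing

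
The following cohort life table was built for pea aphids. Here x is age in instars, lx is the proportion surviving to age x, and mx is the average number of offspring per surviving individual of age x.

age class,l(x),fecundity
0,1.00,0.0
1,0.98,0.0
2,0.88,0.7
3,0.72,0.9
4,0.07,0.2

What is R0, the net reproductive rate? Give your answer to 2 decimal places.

1.28

lx·mx by age: 0, 0, 0.616, 0.648, 0.014
R0 = Σ lx·mx = 1.278 → 1.28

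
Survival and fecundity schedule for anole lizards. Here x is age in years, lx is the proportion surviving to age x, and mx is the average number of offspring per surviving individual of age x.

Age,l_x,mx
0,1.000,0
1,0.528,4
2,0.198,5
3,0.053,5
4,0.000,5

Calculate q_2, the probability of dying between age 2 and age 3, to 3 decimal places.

0.732

q_2 = (l_2 − l_3) / l_2 = (0.198 − 0.053) / 0.198
     = 0.145 / 0.198 = 0.732323… → 0.732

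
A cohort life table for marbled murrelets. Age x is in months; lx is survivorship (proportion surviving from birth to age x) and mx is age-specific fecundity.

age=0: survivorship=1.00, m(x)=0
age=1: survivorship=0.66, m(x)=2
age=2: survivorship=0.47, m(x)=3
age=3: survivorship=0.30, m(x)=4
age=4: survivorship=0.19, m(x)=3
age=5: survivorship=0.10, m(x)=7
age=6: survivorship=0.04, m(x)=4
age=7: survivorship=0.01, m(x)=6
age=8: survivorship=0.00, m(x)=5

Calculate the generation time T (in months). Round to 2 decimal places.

2.75

lx·mx: 0, 1.32, 1.41, 1.2, 0.57, 0.7, 0.16, 0.06, 0 → R0 = 5.42
x·lx·mx: 0, 1.32, 2.82, 3.6, 2.28, 3.5, 0.96, 0.42, 0 → Σ = 14.9
T = 14.9 / 5.42 = 2.749077… → 2.75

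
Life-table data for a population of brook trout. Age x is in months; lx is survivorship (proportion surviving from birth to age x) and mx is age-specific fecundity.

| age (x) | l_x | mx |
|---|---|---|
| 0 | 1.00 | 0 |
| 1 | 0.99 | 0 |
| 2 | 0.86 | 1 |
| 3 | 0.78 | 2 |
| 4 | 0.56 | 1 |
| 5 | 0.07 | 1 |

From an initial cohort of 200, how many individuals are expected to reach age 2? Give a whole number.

Expected survivors = N0 · l_2 = 200 × 0.86 = 172 → 172

172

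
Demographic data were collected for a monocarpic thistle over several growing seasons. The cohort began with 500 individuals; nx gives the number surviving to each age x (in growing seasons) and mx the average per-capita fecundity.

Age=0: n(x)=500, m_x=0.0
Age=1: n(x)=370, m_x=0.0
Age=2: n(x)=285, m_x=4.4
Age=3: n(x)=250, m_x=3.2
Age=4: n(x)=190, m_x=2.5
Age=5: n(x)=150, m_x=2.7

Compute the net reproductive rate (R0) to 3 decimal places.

lx = nx/n0 = nx/500: 1, 0.74, 0.57, 0.5, 0.38, 0.3
lx·mx by age: 0, 0, 2.508, 1.6, 0.95, 0.81
R0 = Σ lx·mx = 5.868 → 5.868

5.868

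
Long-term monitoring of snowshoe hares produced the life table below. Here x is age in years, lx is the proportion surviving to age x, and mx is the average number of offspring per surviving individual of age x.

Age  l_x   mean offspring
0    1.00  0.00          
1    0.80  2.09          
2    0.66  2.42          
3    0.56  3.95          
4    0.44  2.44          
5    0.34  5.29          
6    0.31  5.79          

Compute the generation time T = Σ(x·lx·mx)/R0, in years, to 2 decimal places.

lx·mx: 0, 1.672, 1.5972, 2.212, 1.0736, 1.7986, 1.7949 → R0 = 10.1483
x·lx·mx: 0, 1.672, 3.1944, 6.636, 4.2944, 8.993, 10.7694 → Σ = 35.5592
T = 35.5592 / 10.1483 = 3.503956… → 3.50

3.50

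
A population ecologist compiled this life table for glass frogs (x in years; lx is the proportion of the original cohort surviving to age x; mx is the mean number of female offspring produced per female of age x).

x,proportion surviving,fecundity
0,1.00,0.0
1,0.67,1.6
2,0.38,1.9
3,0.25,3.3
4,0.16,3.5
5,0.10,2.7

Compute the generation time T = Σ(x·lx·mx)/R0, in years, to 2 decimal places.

lx·mx: 0, 1.072, 0.722, 0.825, 0.56, 0.27 → R0 = 3.449
x·lx·mx: 0, 1.072, 1.444, 2.475, 2.24, 1.35 → Σ = 8.581
T = 8.581 / 3.449 = 2.487968… → 2.49

2.49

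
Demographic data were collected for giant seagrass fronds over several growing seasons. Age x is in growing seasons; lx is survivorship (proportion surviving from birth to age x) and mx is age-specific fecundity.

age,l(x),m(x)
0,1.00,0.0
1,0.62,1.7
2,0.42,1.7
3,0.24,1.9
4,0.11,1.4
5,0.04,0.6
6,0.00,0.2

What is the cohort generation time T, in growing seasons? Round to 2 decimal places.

lx·mx: 0, 1.054, 0.714, 0.456, 0.154, 0.024, 0 → R0 = 2.402
x·lx·mx: 0, 1.054, 1.428, 1.368, 0.616, 0.12, 0 → Σ = 4.586
T = 4.586 / 2.402 = 1.909242… → 1.91

1.91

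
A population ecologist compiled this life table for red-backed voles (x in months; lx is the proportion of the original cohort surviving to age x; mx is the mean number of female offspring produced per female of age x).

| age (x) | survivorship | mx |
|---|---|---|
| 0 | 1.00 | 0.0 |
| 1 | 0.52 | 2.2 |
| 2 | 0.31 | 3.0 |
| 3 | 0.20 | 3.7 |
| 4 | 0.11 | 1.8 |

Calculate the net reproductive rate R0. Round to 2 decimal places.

lx·mx by age: 0, 1.144, 0.93, 0.74, 0.198
R0 = Σ lx·mx = 3.012 → 3.01

3.01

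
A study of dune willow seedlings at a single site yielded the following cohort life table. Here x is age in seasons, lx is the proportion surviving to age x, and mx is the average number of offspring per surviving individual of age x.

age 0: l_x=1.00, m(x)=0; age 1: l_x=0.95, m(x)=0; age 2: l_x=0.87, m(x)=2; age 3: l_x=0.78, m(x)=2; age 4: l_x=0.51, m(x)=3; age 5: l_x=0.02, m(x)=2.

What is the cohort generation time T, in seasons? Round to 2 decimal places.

lx·mx: 0, 0, 1.74, 1.56, 1.53, 0.04 → R0 = 4.87
x·lx·mx: 0, 0, 3.48, 4.68, 6.12, 0.2 → Σ = 14.48
T = 14.48 / 4.87 = 2.973306… → 2.97

2.97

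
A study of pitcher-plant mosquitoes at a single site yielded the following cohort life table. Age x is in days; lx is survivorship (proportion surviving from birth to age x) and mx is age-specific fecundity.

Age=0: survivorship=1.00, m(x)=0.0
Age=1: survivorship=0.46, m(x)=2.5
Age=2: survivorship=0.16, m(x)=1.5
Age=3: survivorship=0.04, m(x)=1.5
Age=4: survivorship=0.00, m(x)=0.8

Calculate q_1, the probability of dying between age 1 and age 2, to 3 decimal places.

q_1 = (l_1 − l_2) / l_1 = (0.46 − 0.16) / 0.46
     = 0.3 / 0.46 = 0.652174… → 0.652

0.652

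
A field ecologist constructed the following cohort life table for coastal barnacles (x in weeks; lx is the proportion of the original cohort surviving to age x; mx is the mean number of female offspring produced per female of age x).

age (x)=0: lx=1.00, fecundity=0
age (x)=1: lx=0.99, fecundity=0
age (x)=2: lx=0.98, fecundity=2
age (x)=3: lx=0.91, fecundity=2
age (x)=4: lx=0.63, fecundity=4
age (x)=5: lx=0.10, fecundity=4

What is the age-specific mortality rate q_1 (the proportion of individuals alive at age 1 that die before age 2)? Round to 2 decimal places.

0.01

q_1 = (l_1 − l_2) / l_1 = (0.99 − 0.98) / 0.99
     = 0.01 / 0.99 = 0.010101… → 0.01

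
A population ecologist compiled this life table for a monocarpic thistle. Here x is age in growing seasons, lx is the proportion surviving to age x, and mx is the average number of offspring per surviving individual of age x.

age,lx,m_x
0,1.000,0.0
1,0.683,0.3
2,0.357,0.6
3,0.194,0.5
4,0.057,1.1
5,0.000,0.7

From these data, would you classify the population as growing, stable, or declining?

R0 = Σ lx·mx = 0 + 0.2049 + 0.2142 + 0.097 + 0.0627 + 0 = 0.5788
R0 < 1, so the population is declining.

declining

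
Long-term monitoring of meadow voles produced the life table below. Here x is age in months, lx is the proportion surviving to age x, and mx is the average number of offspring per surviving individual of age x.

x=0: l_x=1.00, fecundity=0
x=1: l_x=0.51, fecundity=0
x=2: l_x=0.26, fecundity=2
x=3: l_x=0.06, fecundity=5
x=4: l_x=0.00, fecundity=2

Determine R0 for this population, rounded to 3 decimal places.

0.820

lx·mx by age: 0, 0, 0.52, 0.3, 0
R0 = Σ lx·mx = 0.82 → 0.820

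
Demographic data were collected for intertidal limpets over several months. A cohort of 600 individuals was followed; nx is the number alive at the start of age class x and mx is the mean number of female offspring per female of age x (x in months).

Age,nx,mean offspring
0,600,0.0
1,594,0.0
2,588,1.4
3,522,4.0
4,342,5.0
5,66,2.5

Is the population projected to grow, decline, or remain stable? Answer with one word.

growing

lx = nx/n0 = nx/600: 1, 0.99, 0.98, 0.87, 0.57, 0.11
R0 = Σ lx·mx = 0 + 0 + 1.372 + 3.48 + 2.85 + 0.275 = 7.977
R0 > 1, so the population is growing.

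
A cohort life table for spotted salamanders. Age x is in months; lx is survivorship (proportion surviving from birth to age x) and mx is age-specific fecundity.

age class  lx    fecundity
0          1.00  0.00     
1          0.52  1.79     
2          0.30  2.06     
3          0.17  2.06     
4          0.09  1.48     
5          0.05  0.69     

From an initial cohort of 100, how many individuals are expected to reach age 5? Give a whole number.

Expected survivors = N0 · l_5 = 100 × 0.05 = 5 → 5

5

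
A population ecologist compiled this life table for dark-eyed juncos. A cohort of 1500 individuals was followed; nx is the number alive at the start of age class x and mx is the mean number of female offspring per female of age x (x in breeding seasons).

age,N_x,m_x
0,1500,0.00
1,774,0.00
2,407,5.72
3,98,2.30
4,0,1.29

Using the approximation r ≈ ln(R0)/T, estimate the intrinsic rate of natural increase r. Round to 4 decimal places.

lx = nx/n0 = nx/1500: 1, 0.516, 0.27133…, 0.06533…, 0
R0 = Σ lx·mx = 0 + 0 + 1.55203… + 0.15027… + 0 = 1.702293…
Σ x·lx·mx = 3.554853…; T = 3.554853…/1.702293… = 2.08827…
r ≈ ln(R0)/T = ln(1.702293…)/2.08827… = 0.254745… → 0.2547

0.2547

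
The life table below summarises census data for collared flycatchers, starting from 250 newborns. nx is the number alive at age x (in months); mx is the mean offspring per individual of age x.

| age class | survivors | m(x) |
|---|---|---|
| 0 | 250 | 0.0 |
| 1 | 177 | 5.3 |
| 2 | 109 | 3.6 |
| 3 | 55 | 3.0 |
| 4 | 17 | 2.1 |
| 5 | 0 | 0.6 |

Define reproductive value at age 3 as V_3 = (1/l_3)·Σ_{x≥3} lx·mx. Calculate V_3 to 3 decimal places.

lx = nx/n0 = nx/250: 1, 0.708, 0.436, 0.22, 0.068, 0
lx·mx for x ≥ 3: 0.66, 0.1428, 0 → sum = 0.8028
V_3 = 0.8028 / l_3 = 0.8028 / 0.22 = 3.649091… → 3.649

3.649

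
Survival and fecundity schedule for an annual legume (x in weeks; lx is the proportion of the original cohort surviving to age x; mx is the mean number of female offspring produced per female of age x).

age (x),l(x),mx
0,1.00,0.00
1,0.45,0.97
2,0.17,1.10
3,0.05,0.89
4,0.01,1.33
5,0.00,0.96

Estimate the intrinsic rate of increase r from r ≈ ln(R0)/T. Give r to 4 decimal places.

R0 = Σ lx·mx = 0 + 0.4365 + 0.187 + 0.0445 + 0.0133 + 0 = 0.6813
Σ x·lx·mx = 0.9972; T = 0.9972/0.6813 = 1.46367…
r ≈ ln(R0)/T = ln(0.6813)/1.46367… = -0.262185… → -0.2622

-0.2622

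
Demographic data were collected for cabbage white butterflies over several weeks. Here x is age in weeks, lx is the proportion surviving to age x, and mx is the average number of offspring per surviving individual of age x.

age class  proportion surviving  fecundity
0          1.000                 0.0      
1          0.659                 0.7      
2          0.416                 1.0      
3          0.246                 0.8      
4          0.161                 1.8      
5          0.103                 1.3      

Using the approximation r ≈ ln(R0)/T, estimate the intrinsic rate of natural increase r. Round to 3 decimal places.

0.163

R0 = Σ lx·mx = 0 + 0.4613 + 0.416 + 0.1968 + 0.2898 + 0.1339 = 1.4978
Σ x·lx·mx = 3.7124; T = 3.7124/1.4978 = 2.47857…
r ≈ ln(R0)/T = ln(1.4978)/2.47857… = 0.163… → 0.163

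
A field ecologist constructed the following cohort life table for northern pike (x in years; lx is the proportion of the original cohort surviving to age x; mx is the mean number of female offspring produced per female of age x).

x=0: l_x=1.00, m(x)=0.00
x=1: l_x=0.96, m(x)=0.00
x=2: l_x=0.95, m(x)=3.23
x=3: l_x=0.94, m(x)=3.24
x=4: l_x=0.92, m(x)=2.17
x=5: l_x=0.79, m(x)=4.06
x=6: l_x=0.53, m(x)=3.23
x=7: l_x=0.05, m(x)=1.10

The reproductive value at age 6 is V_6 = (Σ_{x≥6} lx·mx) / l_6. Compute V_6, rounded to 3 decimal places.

lx·mx for x ≥ 6: 1.7119, 0.055 → sum = 1.7669
V_6 = 1.7669 / l_6 = 1.7669 / 0.53 = 3.333774… → 3.334

3.334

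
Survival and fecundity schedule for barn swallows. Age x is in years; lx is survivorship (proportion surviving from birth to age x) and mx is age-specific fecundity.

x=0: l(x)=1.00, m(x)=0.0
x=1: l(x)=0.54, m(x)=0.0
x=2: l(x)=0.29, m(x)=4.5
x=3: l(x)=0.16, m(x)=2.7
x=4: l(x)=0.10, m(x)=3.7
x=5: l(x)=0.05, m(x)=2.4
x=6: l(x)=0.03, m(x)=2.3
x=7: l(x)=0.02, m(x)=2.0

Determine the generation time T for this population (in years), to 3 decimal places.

lx·mx: 0, 0, 1.305, 0.432, 0.37, 0.12, 0.069, 0.04 → R0 = 2.336
x·lx·mx: 0, 0, 2.61, 1.296, 1.48, 0.6, 0.414, 0.28 → Σ = 6.68
T = 6.68 / 2.336 = 2.859589… → 2.860

2.860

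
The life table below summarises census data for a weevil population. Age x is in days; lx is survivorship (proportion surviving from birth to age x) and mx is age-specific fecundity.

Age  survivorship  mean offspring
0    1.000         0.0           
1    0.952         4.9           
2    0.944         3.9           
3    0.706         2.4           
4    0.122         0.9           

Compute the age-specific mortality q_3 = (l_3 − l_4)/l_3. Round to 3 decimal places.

q_3 = (l_3 − l_4) / l_3 = (0.706 − 0.122) / 0.706
     = 0.584 / 0.706 = 0.827195… → 0.827

0.827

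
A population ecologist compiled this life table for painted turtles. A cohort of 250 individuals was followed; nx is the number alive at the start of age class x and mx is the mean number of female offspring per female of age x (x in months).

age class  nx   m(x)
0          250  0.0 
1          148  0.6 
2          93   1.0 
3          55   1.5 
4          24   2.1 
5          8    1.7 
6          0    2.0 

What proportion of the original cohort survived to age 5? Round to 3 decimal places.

l_5 = n_5/n_0 = 8/250 = 0.032 → 0.032

0.032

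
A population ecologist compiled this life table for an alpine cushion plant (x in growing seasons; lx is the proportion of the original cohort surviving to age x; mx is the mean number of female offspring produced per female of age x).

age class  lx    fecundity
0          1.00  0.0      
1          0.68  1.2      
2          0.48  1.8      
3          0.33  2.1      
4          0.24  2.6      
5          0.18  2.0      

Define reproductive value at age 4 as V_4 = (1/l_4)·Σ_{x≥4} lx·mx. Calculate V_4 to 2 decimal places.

lx·mx for x ≥ 4: 0.624, 0.36 → sum = 0.984
V_4 = 0.984 / l_4 = 0.984 / 0.24 = 4.1 → 4.10

4.10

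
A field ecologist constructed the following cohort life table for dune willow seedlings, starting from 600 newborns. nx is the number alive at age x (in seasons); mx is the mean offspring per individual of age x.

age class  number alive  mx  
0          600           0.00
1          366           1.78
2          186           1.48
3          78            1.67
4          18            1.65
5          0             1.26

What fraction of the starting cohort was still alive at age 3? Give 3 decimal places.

0.130

l_3 = n_3/n_0 = 78/600 = 0.13 → 0.130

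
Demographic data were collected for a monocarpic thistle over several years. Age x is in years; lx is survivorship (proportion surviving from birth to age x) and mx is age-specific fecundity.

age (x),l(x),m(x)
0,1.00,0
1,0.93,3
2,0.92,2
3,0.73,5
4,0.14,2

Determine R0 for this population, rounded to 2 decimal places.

8.56

lx·mx by age: 0, 2.79, 1.84, 3.65, 0.28
R0 = Σ lx·mx = 8.56 → 8.56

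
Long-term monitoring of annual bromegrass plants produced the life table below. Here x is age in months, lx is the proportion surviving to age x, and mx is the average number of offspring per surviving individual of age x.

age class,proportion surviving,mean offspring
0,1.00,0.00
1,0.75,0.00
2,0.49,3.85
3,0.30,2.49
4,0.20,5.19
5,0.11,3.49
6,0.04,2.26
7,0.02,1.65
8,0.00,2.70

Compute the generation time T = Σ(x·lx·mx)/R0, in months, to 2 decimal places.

lx·mx: 0, 0, 1.8865, 0.747, 1.038, 0.3839, 0.0904, 0.033, 0 → R0 = 4.1788
x·lx·mx: 0, 0, 3.773, 2.241, 4.152, 1.9195, 0.5424, 0.231, 0 → Σ = 12.8589
T = 12.8589 / 4.1788 = 3.077175… → 3.08

3.08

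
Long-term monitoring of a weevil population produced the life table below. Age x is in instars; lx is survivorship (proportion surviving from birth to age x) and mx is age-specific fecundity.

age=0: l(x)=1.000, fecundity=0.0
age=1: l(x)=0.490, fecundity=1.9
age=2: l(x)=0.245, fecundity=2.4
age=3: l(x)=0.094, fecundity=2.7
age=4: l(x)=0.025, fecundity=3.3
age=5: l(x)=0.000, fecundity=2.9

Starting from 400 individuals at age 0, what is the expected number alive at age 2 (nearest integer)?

98

Expected survivors = N0 · l_2 = 400 × 0.245 = 98 → 98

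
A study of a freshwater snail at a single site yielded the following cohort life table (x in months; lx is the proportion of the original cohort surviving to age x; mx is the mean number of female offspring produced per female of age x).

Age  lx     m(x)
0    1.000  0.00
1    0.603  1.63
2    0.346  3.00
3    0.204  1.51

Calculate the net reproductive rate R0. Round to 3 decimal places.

2.329

lx·mx by age: 0, 0.98289, 1.038, 0.30804
R0 = Σ lx·mx = 2.32893 → 2.329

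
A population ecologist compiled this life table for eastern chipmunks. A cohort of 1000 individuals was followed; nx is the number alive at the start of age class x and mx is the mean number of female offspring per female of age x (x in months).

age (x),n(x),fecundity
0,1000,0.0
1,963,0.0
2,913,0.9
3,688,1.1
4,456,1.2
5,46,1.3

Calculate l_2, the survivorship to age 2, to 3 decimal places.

0.913

l_2 = n_2/n_0 = 913/1000 = 0.913 → 0.913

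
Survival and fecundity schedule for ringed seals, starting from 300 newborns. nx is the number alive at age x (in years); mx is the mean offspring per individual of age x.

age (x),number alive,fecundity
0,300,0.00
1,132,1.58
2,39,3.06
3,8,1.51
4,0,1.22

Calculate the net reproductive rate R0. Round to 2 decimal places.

1.13

lx = nx/n0 = nx/300: 1, 0.44, 0.13, 0.02667…, 0
lx·mx by age: 0, 0.6952, 0.3978, 0.040267…, 0
R0 = Σ lx·mx = 1.133267… → 1.13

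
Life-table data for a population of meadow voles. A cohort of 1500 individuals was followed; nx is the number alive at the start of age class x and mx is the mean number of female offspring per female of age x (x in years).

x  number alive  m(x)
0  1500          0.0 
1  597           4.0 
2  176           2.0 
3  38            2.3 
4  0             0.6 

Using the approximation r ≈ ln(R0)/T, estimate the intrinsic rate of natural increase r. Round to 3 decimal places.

0.534

lx = nx/n0 = nx/1500: 1, 0.398, 0.11733…, 0.02533…, 0
R0 = Σ lx·mx = 0 + 1.592 + 0.23467… + 0.05827… + 0 = 1.884933…
Σ x·lx·mx = 2.236133…; T = 2.236133…/1.884933… = 1.18632…
r ≈ ln(R0)/T = ln(1.884933…)/1.18632… = 0.53434… → 0.534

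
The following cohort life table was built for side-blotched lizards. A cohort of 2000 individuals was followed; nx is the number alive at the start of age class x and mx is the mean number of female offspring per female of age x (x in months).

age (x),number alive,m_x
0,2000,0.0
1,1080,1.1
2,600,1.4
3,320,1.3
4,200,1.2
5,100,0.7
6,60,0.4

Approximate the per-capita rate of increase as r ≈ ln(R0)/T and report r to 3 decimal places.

0.164

lx = nx/n0 = nx/2000: 1, 0.54, 0.3, 0.16, 0.1, 0.05, 0.03
R0 = Σ lx·mx = 0 + 0.594 + 0.42 + 0.208 + 0.12 + 0.035 + 0.012 = 1.389
Σ x·lx·mx = 2.785; T = 2.785/1.389 = 2.00504…
r ≈ ln(R0)/T = ln(1.389)/2.00504… = 0.16388… → 0.164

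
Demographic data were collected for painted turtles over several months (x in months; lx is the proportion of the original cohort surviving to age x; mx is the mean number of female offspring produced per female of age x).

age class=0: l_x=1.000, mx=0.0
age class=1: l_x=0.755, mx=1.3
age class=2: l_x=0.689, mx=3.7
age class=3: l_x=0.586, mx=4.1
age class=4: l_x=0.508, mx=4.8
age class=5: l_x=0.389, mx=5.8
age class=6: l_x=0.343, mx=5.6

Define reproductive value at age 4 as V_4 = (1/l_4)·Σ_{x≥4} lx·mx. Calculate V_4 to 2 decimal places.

13.02

lx·mx for x ≥ 4: 2.4384, 2.2562, 1.9208 → sum = 6.6154
V_4 = 6.6154 / l_4 = 6.6154 / 0.508 = 13.022441… → 13.02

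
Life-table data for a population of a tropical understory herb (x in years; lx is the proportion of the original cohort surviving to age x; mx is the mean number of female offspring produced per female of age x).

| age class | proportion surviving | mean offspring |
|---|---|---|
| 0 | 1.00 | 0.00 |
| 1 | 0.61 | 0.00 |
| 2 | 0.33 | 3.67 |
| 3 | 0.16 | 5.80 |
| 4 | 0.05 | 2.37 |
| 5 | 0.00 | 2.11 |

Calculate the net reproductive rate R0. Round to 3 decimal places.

lx·mx by age: 0, 0, 1.2111, 0.928, 0.1185, 0
R0 = Σ lx·mx = 2.2576 → 2.258

2.258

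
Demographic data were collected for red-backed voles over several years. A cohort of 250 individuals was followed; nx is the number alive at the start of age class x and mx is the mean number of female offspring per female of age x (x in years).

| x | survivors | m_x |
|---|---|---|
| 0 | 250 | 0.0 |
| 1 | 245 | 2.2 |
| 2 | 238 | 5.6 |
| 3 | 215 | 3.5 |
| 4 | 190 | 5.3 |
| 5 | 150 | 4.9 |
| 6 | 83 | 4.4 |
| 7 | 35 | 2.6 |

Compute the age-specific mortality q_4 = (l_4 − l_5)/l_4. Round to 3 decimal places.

0.211

lx = nx/n0 = nx/250: 1, 0.98, 0.952, 0.86, 0.76, 0.6, 0.332, 0.14
q_4 = (l_4 − l_5) / l_4 = (0.76 − 0.6) / 0.76
     = 0.16 / 0.76 = 0.210526… → 0.211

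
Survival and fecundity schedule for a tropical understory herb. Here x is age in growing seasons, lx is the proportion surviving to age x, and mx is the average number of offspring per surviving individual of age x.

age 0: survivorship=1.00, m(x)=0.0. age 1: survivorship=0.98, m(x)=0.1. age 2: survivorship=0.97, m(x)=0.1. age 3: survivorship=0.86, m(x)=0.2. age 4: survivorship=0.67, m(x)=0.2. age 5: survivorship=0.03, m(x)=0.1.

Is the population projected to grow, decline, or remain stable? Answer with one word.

R0 = Σ lx·mx = 0 + 0.098 + 0.097 + 0.172 + 0.134 + 0.003 = 0.504
R0 < 1, so the population is declining.

declining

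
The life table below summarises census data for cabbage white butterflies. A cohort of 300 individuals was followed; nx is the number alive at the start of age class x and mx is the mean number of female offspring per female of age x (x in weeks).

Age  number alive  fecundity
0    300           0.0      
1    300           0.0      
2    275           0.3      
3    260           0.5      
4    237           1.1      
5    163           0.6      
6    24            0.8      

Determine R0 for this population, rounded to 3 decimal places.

lx = nx/n0 = nx/300: 1, 1, 0.91667…, 0.86667…, 0.79, 0.54333…, 0.08
lx·mx by age: 0, 0, 0.275…, 0.433333…, 0.869, 0.326…, 0.064
R0 = Σ lx·mx = 1.967333… → 1.967

1.967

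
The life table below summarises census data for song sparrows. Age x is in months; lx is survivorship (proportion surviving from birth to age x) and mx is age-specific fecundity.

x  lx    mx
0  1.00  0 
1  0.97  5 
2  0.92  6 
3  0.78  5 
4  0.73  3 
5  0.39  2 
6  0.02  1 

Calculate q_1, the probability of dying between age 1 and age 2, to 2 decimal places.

0.05

q_1 = (l_1 − l_2) / l_1 = (0.97 − 0.92) / 0.97
     = 0.05 / 0.97 = 0.051546… → 0.05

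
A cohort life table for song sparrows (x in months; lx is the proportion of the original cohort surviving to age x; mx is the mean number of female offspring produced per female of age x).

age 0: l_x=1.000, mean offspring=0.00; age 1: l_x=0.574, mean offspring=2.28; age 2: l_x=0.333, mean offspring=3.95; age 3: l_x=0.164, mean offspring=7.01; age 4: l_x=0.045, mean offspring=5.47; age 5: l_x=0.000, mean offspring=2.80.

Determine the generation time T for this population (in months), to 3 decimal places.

lx·mx: 0, 1.30872, 1.31535, 1.14964, 0.24615, 0 → R0 = 4.01986
x·lx·mx: 0, 1.30872, 2.6307, 3.44892, 0.9846, 0 → Σ = 8.37294
T = 8.37294 / 4.01986 = 2.082893… → 2.083

2.083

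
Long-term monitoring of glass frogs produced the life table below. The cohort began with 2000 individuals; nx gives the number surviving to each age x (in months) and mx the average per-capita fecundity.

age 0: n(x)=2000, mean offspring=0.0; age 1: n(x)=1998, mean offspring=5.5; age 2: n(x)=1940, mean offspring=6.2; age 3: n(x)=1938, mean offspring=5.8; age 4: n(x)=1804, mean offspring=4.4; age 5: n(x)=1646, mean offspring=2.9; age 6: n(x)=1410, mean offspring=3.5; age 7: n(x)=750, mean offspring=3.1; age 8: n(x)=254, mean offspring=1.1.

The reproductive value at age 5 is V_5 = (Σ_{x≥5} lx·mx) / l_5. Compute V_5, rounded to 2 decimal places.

7.48

lx = nx/n0 = nx/2000: 1, 0.999, 0.97, 0.969, 0.902, 0.823, 0.705, 0.375, 0.127
lx·mx for x ≥ 5: 2.3867, 2.4675, 1.1625, 0.1397 → sum = 6.1564
V_5 = 6.1564 / l_5 = 6.1564 / 0.823 = 7.480437… → 7.48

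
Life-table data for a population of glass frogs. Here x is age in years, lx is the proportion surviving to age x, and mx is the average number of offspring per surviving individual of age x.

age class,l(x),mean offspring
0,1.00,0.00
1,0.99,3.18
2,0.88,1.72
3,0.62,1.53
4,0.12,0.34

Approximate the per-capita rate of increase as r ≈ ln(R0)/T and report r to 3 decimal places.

1.066

R0 = Σ lx·mx = 0 + 3.1482 + 1.5136 + 0.9486 + 0.0408 = 5.6512
Σ x·lx·mx = 9.1844; T = 9.1844/5.6512 = 1.62521…
r ≈ ln(R0)/T = ln(5.6512)/1.62521… = 1.06563… → 1.066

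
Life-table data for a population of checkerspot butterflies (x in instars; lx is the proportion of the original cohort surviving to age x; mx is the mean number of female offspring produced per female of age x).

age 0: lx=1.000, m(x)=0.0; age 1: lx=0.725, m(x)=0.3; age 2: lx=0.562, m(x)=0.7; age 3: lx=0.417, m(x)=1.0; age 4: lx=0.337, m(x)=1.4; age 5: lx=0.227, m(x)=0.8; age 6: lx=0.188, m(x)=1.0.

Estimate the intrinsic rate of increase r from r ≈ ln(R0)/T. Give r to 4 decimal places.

R0 = Σ lx·mx = 0 + 0.2175 + 0.3934 + 0.417 + 0.4718 + 0.1816 + 0.188 = 1.8693
Σ x·lx·mx = 6.1785; T = 6.1785/1.8693 = 3.30525…
r ≈ ln(R0)/T = ln(1.8693)/3.30525… = 0.189264… → 0.1893

0.1893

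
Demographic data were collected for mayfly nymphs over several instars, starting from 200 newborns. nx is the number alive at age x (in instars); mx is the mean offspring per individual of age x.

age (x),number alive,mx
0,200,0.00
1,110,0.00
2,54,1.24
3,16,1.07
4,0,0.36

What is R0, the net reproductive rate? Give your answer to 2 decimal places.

lx = nx/n0 = nx/200: 1, 0.55, 0.27, 0.08, 0
lx·mx by age: 0, 0, 0.3348, 0.0856, 0
R0 = Σ lx·mx = 0.4204 → 0.42

0.42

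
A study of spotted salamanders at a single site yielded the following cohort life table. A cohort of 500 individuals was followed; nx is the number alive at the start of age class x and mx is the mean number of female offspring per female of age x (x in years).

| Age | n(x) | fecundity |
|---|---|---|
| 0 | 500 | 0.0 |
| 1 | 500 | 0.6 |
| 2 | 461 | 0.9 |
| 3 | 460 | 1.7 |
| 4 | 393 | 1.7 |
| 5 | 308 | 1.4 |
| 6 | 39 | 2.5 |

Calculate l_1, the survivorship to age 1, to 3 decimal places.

l_1 = n_1/n_0 = 500/500 = 1 → 1.000

1.000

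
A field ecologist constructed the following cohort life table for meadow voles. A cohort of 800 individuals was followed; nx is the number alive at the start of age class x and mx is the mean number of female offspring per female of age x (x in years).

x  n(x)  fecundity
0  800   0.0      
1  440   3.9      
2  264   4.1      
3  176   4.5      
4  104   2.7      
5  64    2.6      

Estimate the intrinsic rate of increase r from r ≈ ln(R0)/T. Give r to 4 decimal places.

0.7959

lx = nx/n0 = nx/800: 1, 0.55, 0.33, 0.22, 0.13, 0.08
R0 = Σ lx·mx = 0 + 2.145 + 1.353 + 0.99 + 0.351 + 0.208 = 5.047
Σ x·lx·mx = 10.265; T = 10.265/5.047 = 2.03388…
r ≈ ln(R0)/T = ln(5.047)/2.03388… = 0.795914… → 0.7959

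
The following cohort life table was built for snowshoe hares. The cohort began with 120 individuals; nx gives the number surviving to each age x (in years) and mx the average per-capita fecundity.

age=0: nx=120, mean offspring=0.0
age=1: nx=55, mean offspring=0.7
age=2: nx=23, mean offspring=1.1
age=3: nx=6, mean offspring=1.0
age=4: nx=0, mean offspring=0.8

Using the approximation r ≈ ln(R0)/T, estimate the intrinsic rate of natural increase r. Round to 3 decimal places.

-0.353

lx = nx/n0 = nx/120: 1, 0.45833…, 0.19167…, 0.05, 0
R0 = Σ lx·mx = 0 + 0.32083… + 0.21083… + 0.05 + 0 = 0.581667…
Σ x·lx·mx = 0.8925…; T = 0.8925…/0.581667… = 1.53438…
r ≈ ln(R0)/T = ln(0.581667…)/1.53438… = -0.35314… → -0.353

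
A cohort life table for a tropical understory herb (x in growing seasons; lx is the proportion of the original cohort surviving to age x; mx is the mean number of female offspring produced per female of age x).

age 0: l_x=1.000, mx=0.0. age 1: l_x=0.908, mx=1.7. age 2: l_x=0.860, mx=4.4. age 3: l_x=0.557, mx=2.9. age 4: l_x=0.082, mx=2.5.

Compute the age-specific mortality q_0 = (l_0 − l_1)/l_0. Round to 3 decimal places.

0.092

q_0 = (l_0 − l_1) / l_0 = (1 − 0.908) / 1
     = 0.092 / 1 = 0.092 → 0.092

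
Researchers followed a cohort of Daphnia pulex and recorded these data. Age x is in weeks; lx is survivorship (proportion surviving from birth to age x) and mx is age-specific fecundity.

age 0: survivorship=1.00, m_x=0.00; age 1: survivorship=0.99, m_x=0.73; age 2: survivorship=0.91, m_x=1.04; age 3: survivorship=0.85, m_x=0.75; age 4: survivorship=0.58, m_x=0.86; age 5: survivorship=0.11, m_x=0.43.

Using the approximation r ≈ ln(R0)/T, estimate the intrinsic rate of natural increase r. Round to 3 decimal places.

R0 = Σ lx·mx = 0 + 0.7227 + 0.9464 + 0.6375 + 0.4988 + 0.0473 = 2.8527
Σ x·lx·mx = 6.7597; T = 6.7597/2.8527 = 2.36958…
r ≈ ln(R0)/T = ln(2.8527)/2.36958… = 0.44238… → 0.442

0.442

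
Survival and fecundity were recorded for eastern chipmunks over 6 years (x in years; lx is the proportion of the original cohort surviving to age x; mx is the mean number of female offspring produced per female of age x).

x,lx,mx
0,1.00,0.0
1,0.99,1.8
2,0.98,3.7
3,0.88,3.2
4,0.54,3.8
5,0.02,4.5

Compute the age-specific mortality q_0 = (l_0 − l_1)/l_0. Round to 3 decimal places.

0.010

q_0 = (l_0 − l_1) / l_0 = (1 − 0.99) / 1
     = 0.01 / 1 = 0.01 → 0.010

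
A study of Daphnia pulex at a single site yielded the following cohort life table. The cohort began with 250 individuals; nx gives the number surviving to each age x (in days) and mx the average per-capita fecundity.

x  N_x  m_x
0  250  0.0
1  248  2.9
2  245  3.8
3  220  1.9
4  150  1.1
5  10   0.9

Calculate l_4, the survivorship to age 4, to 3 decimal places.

0.600

l_4 = n_4/n_0 = 150/250 = 0.6 → 0.600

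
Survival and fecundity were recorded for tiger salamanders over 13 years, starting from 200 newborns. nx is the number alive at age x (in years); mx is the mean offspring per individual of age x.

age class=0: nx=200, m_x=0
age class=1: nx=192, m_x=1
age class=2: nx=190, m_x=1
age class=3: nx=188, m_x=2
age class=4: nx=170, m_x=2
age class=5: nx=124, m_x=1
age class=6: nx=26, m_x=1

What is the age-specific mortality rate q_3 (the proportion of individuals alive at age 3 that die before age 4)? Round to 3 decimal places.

0.096

lx = nx/n0 = nx/200: 1, 0.96, 0.95, 0.94, 0.85, 0.62, 0.13
q_3 = (l_3 − l_4) / l_3 = (0.94 − 0.85) / 0.94
     = 0.09 / 0.94 = 0.095745… → 0.096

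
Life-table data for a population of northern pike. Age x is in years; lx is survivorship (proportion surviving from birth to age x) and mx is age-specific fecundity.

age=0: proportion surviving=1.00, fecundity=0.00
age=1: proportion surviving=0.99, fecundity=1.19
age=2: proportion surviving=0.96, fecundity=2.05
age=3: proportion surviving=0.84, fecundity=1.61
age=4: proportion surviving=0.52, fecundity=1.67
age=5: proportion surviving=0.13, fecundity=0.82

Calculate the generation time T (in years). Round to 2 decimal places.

2.41

lx·mx: 0, 1.1781, 1.968, 1.3524, 0.8684, 0.1066 → R0 = 5.4735
x·lx·mx: 0, 1.1781, 3.936, 4.0572, 3.4736, 0.533 → Σ = 13.1779
T = 13.1779 / 5.4735 = 2.407582… → 2.41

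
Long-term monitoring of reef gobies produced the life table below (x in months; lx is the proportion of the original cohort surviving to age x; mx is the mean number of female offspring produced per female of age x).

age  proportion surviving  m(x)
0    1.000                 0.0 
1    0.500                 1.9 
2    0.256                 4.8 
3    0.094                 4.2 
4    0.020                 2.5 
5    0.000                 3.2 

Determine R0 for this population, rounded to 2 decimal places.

lx·mx by age: 0, 0.95, 1.2288, 0.3948, 0.05, 0
R0 = Σ lx·mx = 2.6236 → 2.62

2.62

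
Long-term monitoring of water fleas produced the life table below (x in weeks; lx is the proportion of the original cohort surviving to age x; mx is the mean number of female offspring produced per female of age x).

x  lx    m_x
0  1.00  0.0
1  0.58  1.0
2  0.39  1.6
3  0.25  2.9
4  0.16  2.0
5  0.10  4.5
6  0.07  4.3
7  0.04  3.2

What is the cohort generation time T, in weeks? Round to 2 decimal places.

3.27

lx·mx: 0, 0.58, 0.624, 0.725, 0.32, 0.45, 0.301, 0.128 → R0 = 3.128
x·lx·mx: 0, 0.58, 1.248, 2.175, 1.28, 2.25, 1.806, 0.896 → Σ = 10.235
T = 10.235 / 3.128 = 3.272059… → 3.27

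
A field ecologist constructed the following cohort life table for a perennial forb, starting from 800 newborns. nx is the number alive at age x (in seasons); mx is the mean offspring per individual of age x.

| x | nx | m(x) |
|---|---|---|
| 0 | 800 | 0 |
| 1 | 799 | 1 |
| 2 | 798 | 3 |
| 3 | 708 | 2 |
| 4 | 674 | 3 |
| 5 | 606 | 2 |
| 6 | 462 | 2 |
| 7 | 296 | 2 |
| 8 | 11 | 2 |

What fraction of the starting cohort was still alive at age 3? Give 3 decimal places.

0.885

l_3 = n_3/n_0 = 708/800 = 0.885 → 0.885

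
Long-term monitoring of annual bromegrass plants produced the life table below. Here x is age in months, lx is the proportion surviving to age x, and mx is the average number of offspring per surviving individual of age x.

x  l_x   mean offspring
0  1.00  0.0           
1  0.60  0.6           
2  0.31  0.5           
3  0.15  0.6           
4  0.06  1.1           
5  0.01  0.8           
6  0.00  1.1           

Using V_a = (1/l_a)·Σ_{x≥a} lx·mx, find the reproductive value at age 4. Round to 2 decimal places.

lx·mx for x ≥ 4: 0.066, 0.008, 0 → sum = 0.074
V_4 = 0.074 / l_4 = 0.074 / 0.06 = 1.233333… → 1.23

1.23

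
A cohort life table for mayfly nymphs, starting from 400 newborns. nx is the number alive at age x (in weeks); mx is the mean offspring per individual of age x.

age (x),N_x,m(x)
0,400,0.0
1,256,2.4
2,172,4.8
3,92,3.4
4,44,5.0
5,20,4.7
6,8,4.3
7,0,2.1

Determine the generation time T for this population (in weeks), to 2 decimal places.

2.27

lx = nx/n0 = nx/400: 1, 0.64, 0.43, 0.23, 0.11, 0.05, 0.02, 0
lx·mx: 0, 1.536, 2.064, 0.782, 0.55, 0.235, 0.086, 0 → R0 = 5.253
x·lx·mx: 0, 1.536, 4.128, 2.346, 2.2, 1.175, 0.516, 0 → Σ = 11.901
T = 11.901 / 5.253 = 2.265563… → 2.27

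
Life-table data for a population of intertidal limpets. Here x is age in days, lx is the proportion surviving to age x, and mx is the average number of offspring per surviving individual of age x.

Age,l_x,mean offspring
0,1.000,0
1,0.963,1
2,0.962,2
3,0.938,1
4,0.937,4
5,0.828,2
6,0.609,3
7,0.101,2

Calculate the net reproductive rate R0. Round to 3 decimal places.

lx·mx by age: 0, 0.963, 1.924, 0.938, 3.748, 1.656, 1.827, 0.202
R0 = Σ lx·mx = 11.258 → 11.258

11.258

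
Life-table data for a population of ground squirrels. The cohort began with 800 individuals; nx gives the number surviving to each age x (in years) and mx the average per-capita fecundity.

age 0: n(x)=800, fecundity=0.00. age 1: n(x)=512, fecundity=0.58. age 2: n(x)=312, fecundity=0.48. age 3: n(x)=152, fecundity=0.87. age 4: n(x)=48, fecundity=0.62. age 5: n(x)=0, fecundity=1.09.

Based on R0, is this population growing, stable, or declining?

lx = nx/n0 = nx/800: 1, 0.64, 0.39, 0.19, 0.06, 0
R0 = Σ lx·mx = 0 + 0.3712 + 0.1872 + 0.1653 + 0.0372 + 0 = 0.7609
R0 < 1, so the population is declining.

declining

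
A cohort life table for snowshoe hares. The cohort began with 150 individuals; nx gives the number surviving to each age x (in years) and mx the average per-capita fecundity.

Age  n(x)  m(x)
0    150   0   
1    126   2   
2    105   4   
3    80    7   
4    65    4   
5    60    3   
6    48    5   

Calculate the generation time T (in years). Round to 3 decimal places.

lx = nx/n0 = nx/150: 1, 0.84, 0.7, 0.53333…, 0.43333…, 0.4, 0.32
lx·mx: 0, 1.68, 2.8, 3.733333…, 1.733333…, 1.2, 1.6 → R0 = 12.746667…
x·lx·mx: 0, 1.68, 5.6, 11.2…, 6.933333…, 6, 9.6 → Σ = 41.013333…
T = 41.013333… / 12.746667… = 3.217573… → 3.218

3.218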